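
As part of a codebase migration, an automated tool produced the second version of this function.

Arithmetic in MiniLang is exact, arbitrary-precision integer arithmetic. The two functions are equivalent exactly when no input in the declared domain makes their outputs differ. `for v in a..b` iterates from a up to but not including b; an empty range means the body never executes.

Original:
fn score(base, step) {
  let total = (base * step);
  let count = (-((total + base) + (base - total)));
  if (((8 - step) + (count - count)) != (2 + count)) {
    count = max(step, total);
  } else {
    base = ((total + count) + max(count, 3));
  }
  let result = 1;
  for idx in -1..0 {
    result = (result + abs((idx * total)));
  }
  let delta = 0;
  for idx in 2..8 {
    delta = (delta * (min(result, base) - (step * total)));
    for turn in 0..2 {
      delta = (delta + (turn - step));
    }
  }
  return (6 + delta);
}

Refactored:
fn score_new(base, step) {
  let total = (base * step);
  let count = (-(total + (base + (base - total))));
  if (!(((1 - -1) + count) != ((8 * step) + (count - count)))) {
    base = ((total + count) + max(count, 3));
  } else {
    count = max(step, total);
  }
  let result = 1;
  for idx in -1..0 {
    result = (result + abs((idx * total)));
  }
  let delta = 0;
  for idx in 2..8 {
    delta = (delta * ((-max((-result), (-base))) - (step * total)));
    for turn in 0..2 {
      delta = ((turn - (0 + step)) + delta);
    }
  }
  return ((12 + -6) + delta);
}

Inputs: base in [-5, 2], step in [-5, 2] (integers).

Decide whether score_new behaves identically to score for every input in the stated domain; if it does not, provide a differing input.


Consider the input base=-5, step=-4.
score: total becomes 20; next count becomes 10; next (((8 - step) + (count - count)) != (2 + count)) evaluates to false; next base becomes 40; next result becomes 1; next at idx=-1:; next result becomes 21; next delta becomes 0; next at idx=2:; next delta becomes 0; next at turn=0:; next delta becomes 4; next at turn=1:; next delta becomes 9; next at idx=3:; next delta becomes 909; next at turn=0:; next delta becomes 913; next at turn=1:; next delta becomes 918; next at idx=4:; next delta becomes 92718; next at turn=0:; next delta becomes 92722; next at turn=1:; next delta becomes 92727; next at idx=5:; next delta becomes 9365427; next at turn=0:; next delta becomes 9365431; next at turn=1:; next delta becomes 9365436; next at idx=6:; next delta becomes 945909036; next at turn=0:; next delta becomes 945909040; next at turn=1:; next delta becomes 945909045; next at idx=7:; next delta becomes 95536813545; next at turn=0:; next delta becomes 95536813549; next at turn=1:; next delta becomes 95536813554; next final value 95536813560
score_new: total becomes 20; next count becomes 10; next (!(((1 - -1) + count) != ((8 * step) + (count - count)))) evaluates to false; next count becomes 20; next result becomes 1; next at idx=-1:; next result becomes 21; next delta becomes 0; next at idx=2:; next delta becomes 0; next at turn=0:; next delta becomes 4; next at turn=1:; next delta becomes 9; next at idx=3:; next delta becomes 675; next at turn=0:; next delta becomes 679; next at turn=1:; next delta becomes 684; next at idx=4:; next delta becomes 51300; next at turn=0:; next delta becomes 51304; next at turn=1:; next delta becomes 51309; next at idx=5:; next delta becomes 3848175; next at turn=0:; next delta becomes 3848179; next at turn=1:; next delta becomes 3848184; next at idx=6:; next delta becomes 288613800; next at turn=0:; next delta becomes 288613804; next at turn=1:; next delta becomes 288613809; next at idx=7:; next delta becomes 21646035675; next at turn=0:; next delta becomes 21646035679; next at turn=1:; next delta becomes 21646035684; next final value 21646035690
95536813560 against 21646035690: the behavior changed.
verdict: not equivalent; witness: base=-5, step=-4


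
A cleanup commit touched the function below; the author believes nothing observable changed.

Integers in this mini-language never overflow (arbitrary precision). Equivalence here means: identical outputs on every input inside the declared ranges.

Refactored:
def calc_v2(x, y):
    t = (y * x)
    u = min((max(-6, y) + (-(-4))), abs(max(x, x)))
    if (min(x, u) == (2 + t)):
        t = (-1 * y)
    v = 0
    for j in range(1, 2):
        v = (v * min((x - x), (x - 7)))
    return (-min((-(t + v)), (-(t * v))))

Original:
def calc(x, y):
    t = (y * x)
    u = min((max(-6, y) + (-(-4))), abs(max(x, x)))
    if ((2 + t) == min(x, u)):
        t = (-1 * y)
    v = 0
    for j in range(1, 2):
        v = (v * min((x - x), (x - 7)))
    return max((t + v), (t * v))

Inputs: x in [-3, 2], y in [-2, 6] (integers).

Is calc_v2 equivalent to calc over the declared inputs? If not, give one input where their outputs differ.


Side by side, the visible changes include: min/max/abs usage differs.
Tracing x=1, y=-2: calc: t=-2, then u=1, then ((2 + t) == min(x, u)) is false, then v=0, then (j=1), then v=0, then returns 0 | calc_v2: t=-2, then u=1, then (min(x, u) == (2 + t)) is false, then v=0, then (j=1), then v=0, then returns 0 — matching result 0.
Checked all 54 inputs in the declared domain: the outputs agree on every one.
verdict: equivalent


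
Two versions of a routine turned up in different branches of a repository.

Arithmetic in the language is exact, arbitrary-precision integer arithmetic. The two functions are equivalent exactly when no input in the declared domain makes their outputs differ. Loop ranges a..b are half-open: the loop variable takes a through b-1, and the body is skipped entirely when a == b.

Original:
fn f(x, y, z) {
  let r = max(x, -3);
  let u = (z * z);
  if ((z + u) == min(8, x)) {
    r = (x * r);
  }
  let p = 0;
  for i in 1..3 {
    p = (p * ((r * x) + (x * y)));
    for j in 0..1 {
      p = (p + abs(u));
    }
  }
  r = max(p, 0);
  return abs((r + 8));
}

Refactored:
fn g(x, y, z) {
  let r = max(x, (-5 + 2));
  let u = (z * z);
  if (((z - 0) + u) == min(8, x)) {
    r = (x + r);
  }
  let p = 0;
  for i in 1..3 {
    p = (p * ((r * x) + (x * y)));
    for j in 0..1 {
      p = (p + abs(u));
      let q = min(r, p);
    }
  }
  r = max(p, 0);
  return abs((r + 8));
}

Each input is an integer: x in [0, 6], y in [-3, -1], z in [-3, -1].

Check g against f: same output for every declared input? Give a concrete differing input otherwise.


Not equivalent: x=6, y=-3, z=-3 separates them (1799 vs 503).
f: r becomes 6; next u becomes 9; next ((z + u) == min(8, x)) evaluates to true; next r becomes 36; next p becomes 0; next at i=1:; next p becomes 0; next at j=0:; next p becomes 9; next at i=2:; next p becomes 1782; next at j=0:; next p becomes 1791; next r becomes 1791; next final value 1799
g: r becomes 6; next u becomes 9; next (((z - 0) + u) == min(8, x)) evaluates to true; next r becomes 12; next p becomes 0; next at i=1:; next p becomes 0; next at j=0:; next p becomes 9; next q becomes 9; next at i=2:; next p becomes 486; next at j=0:; next p becomes 495; next q becomes 12; next r becomes 495; next final value 503
verdict: not equivalent; witness: x=6, y=-3, z=-3


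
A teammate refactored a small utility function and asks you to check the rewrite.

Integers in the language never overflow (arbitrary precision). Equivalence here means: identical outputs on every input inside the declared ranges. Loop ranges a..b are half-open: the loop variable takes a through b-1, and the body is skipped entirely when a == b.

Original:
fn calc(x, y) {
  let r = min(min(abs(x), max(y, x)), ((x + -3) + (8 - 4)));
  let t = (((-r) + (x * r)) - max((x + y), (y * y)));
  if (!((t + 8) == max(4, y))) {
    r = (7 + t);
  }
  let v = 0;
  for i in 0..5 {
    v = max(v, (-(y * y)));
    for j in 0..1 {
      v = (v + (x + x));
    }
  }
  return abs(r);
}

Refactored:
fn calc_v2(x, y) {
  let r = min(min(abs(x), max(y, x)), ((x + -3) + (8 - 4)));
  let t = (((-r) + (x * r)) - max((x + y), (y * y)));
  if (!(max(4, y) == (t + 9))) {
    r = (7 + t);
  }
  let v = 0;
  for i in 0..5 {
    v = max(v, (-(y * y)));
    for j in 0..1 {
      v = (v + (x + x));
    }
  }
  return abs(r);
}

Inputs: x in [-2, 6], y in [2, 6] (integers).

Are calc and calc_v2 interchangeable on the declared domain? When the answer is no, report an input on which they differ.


These are not equivalent — on x=-1, y=2 the outputs split (0 vs 3).
calc: r = 0; t = -4; (!((t + 8) == max(4, y))) -> false; v = 0; [i=0]; v = 0; [j=0]; v = -2; [i=1]; v = -2; [j=0]; v = -4; [i=2]; v = -4; [j=0]; v = -6; [i=3]; v = -4; [j=0]; v = -6; [i=4]; v = -4; [j=0]; v = -6; return 0
calc_v2: r = 0; t = -4; (!(max(4, y) == (t + 9))) -> true; r = 3; v = 0; [i=0]; v = 0; [j=0]; v = -2; [i=1]; v = -2; [j=0]; v = -4; [i=2]; v = -4; [j=0]; v = -6; [i=3]; v = -4; [j=0]; v = -6; [i=4]; v = -4; [j=0]; v = -6; return 3
verdict: not equivalent; witness: x=-1, y=2


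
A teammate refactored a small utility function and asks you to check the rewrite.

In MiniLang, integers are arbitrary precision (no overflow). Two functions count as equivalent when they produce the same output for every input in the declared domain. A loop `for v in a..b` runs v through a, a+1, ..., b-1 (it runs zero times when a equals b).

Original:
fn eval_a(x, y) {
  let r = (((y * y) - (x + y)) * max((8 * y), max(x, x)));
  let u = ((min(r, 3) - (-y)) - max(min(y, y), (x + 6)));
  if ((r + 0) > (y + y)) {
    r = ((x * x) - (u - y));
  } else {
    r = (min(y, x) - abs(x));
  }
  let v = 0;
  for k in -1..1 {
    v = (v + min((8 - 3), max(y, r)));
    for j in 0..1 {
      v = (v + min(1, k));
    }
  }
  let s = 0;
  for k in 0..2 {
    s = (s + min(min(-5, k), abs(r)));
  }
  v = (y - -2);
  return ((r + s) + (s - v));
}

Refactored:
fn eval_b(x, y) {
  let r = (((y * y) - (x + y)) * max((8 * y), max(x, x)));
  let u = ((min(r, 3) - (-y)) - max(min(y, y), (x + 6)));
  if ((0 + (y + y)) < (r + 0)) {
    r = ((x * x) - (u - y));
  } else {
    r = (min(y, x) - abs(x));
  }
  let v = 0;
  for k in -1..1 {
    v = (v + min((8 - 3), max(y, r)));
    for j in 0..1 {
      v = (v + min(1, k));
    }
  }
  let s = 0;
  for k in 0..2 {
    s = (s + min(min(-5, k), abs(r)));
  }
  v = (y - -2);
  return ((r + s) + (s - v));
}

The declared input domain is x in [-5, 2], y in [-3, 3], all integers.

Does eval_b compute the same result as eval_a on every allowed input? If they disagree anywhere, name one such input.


Equivalent — the differences include comparison usage differs; constant usage differs; arithmetic usage differs, yet no declared input distinguishes the two.
One worked example (x=-5, y=1) — eval_a: r becomes 40; next u becomes 3; next ((r + 0) > (y + y)) evaluates to true; next r becomes 23; next v becomes 0; next at k=-1:; next v becomes 5; next at j=0:; next v becomes 4; next at k=0:; next v becomes 9; next at j=0:; next v becomes 9; next s becomes 0; next at k=0:; next s becomes -5; next at k=1:; next s becomes -10; next v becomes 3; next final value 0; eval_b: r becomes 40; next u becomes 3; next ((0 + (y + y)) < (r + 0)) evaluates to true; next r becomes 23; next v becomes 0; next at k=-1:; next v becomes 5; next at j=0:; next v becomes 4; next at k=0:; next v becomes 9; next at j=0:; next v becomes 9; next s becomes 0; next at k=0:; next s becomes -5; next at k=1:; next s becomes -10; next v becomes 3; next final value 0; agreement on 0.
An exhaustive pass over the 56 declared inputs shows identical outputs.
verdict: equivalent


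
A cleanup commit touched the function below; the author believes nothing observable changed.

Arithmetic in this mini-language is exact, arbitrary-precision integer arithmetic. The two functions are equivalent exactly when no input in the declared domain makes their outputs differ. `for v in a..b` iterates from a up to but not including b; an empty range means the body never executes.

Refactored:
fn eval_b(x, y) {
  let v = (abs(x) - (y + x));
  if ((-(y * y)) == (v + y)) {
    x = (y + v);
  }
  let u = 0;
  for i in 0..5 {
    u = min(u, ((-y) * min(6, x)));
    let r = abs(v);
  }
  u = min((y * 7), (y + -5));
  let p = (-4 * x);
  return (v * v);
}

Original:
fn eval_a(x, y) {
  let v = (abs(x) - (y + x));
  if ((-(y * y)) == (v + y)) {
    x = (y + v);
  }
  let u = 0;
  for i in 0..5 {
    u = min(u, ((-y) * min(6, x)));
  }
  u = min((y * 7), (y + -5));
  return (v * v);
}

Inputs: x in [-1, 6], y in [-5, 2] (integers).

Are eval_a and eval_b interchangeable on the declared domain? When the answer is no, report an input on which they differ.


Side by side, the visible changes include: local variable names differ, and statement counts differ, and constant usage differs, and arithmetic usage differs, and min/max/abs usage differs.
Tracing x=0, y=-4: eval_a: v := 4 | ((-(y * y)) == (v + y)): false | u := 0 | iter i=0: | u := 0 | iter i=1: | u := 0 | iter i=2: | u := 0 | iter i=3: | u := 0 | iter i=4: | u := 0 | u := -28 | result 16 | eval_b: v := 4 | ((-(y * y)) == (v + y)): false | u := 0 | iter i=0: | u := 0 | r := 4 | iter i=1: | u := 0 | r := 4 | iter i=2: | u := 0 | r := 4 | iter i=3: | u := 0 | r := 4 | iter i=4: | u := 0 | r := 4 | u := -28 | p := 0 | result 16 — matching result 16.
An exhaustive pass over the 64 declared inputs shows identical outputs.
verdict: equivalent


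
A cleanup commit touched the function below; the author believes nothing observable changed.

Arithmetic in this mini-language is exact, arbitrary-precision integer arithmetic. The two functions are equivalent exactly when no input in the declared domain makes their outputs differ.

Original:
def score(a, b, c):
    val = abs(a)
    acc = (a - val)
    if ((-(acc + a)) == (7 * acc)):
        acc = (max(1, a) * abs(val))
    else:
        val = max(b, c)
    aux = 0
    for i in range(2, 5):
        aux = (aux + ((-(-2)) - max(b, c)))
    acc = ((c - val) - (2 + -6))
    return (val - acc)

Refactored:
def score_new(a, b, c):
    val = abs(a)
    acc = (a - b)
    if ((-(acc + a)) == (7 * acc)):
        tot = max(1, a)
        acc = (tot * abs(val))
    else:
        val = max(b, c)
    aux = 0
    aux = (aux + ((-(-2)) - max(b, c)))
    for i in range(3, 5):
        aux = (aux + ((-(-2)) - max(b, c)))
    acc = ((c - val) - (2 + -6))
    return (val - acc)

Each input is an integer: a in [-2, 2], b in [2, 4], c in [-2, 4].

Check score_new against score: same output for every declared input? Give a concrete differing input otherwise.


Try a=0, b=2, c=-2.
score: val becomes 0; next acc becomes 0; next ((-(acc + a)) == (7 * acc)) evaluates to true; next acc becomes 0; next aux becomes 0; next at i=2:; next aux becomes 0; next at i=3:; next aux becomes 0; next at i=4:; next aux becomes 0; next acc becomes 2; next final value -2
score_new: val becomes 0; next acc becomes -2; next ((-(acc + a)) == (7 * acc)) evaluates to false; next val becomes 2; next aux becomes 0; next aux becomes 0; next at i=3:; next aux becomes 0; next at i=4:; next aux becomes 0; next acc becomes 0; next final value 2
-2 against 2: the behavior changed.
verdict: not equivalent; witness: a=0, b=2, c=-2


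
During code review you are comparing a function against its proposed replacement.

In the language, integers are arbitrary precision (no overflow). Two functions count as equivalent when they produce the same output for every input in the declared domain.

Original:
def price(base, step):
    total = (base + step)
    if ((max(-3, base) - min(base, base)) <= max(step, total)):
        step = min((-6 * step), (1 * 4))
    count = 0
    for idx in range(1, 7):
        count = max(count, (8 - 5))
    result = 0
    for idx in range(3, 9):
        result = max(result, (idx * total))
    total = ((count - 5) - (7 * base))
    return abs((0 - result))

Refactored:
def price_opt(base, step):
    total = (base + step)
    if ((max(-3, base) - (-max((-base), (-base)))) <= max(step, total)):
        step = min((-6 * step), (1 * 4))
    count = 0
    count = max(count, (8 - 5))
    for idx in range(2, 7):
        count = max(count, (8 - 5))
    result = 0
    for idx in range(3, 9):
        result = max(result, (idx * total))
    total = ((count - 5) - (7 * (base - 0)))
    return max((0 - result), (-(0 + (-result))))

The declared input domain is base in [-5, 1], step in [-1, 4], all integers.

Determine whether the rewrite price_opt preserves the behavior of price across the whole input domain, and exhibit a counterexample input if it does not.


Behavior is preserved: although loop structure differs, constant usage differs, statement counts differ, min/max/abs usage differs, arithmetic usage differs, the outputs never diverge.
As a probe, take base=-1, step=2: price runs total=1, then ((max(-3, base) - min(base, base)) <= max(step, total)) is true, then step=-12, then count=0, then (idx=1), then count=3, then (idx=2), then count=3, then (idx=3), then count=3, then (idx=4), then count=3, then (idx=5), then count=3, then (idx=6), then count=3, then result=0, then (idx=3), then result=3, then (idx=4), then result=4, then (idx=5), then result=5, then (idx=6), then result=6, then (idx=7), then result=7, then (idx=8), then result=8, then total=5, then returns 8; price_opt runs total=1, then ((max(-3, base) - (-max((-base), (-base)))) <= max(step, total)) is true, then step=-12, then count=0, then count=3, then (idx=2), then count=3, then (idx=3), then count=3, then (idx=4), then count=3, then (idx=5), then count=3, then (idx=6), then count=3, then result=0, then (idx=3), then result=3, then (idx=4), then result=4, then (idx=5), then result=5, then (idx=6), then result=6, then (idx=7), then result=7, then (idx=8), then result=8, then total=5, then returns 8; both end at 8.
Across all 42 domain points the two functions coincide.
verdict: equivalent


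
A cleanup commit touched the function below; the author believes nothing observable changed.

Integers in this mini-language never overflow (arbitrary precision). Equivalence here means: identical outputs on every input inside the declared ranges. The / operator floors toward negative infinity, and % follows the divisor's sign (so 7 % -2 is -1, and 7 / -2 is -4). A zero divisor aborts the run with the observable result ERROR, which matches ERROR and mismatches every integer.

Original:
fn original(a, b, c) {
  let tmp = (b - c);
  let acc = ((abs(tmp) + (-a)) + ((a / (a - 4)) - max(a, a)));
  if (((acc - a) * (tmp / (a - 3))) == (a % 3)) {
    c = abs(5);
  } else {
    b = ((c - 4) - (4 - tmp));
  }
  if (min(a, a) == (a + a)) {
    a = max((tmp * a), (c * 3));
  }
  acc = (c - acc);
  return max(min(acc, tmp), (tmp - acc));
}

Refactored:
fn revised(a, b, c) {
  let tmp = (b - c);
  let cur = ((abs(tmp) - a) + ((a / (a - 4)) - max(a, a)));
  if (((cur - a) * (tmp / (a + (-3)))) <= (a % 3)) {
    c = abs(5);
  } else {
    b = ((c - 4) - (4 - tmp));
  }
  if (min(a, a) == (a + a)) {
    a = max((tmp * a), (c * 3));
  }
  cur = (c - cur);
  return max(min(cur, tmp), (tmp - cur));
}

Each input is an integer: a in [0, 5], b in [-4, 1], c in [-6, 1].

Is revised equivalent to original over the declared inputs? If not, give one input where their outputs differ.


The rewrite breaks on a=0, b=-4, c=-6, where the results are 10 and 2.
original: tmp=2, then acc=2, then (((acc - a) * (tmp / (a - 3))) == (a % 3)) is false, then b=-12, then (min(a, a) == (a + a)) is true, then a=0, then acc=-8, then returns 10
revised: tmp=2, then cur=2, then (((cur - a) * (tmp / (a + (-3)))) <= (a % 3)) is true, then c=5, then (min(a, a) == (a + a)) is true, then a=15, then cur=3, then returns 2
verdict: not equivalent; witness: a=0, b=-4, c=-6


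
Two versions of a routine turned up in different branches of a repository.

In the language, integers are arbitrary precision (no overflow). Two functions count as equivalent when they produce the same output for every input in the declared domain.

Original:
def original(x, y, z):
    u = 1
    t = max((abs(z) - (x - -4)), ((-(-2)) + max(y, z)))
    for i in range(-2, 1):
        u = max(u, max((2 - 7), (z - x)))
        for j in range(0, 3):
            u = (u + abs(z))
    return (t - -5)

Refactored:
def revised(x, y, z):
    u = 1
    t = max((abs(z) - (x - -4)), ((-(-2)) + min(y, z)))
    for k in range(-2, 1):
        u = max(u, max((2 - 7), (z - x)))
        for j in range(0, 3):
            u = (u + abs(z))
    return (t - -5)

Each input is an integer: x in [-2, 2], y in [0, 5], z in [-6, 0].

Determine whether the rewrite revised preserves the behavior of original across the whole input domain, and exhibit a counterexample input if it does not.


Try x=-2, y=0, z=-3.
original: u = 1; t = 2; [i=-2]; u = 1; [j=0]; u = 4; [j=1]; u = 7; [j=2]; u = 10; [i=-1]; u = 10; [j=0]; u = 13; [j=1]; u = 16; [j=2]; u = 19; [i=0]; u = 19; [j=0]; u = 22; [j=1]; u = 25; [j=2]; u = 28; return 7
revised: u = 1; t = 1; [k=-2]; u = 1; [j=0]; u = 4; [j=1]; u = 7; [j=2]; u = 10; [k=-1]; u = 10; [j=0]; u = 13; [j=1]; u = 16; [j=2]; u = 19; [k=0]; u = 19; [j=0]; u = 22; [j=1]; u = 25; [j=2]; u = 28; return 6
7 != 6, so the rewrite changes behavior.
verdict: not equivalent; witness: x=-2, y=0, z=-3


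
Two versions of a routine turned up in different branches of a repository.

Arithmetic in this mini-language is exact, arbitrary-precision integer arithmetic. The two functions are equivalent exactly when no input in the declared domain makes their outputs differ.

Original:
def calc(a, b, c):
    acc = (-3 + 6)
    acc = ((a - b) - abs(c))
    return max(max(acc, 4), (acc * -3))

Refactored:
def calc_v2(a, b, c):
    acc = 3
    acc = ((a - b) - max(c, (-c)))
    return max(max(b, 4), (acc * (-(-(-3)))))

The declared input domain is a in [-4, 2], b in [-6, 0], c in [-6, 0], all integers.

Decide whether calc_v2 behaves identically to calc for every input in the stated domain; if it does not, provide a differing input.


Take a=-1, b=-6, c=0.
calc: acc := 3 | acc := 5 | result 5
calc_v2: acc := 3 | acc := 5 | result 4
5 vs 4 — the two versions disagree here.
verdict: not equivalent; witness: a=-1, b=-6, c=0


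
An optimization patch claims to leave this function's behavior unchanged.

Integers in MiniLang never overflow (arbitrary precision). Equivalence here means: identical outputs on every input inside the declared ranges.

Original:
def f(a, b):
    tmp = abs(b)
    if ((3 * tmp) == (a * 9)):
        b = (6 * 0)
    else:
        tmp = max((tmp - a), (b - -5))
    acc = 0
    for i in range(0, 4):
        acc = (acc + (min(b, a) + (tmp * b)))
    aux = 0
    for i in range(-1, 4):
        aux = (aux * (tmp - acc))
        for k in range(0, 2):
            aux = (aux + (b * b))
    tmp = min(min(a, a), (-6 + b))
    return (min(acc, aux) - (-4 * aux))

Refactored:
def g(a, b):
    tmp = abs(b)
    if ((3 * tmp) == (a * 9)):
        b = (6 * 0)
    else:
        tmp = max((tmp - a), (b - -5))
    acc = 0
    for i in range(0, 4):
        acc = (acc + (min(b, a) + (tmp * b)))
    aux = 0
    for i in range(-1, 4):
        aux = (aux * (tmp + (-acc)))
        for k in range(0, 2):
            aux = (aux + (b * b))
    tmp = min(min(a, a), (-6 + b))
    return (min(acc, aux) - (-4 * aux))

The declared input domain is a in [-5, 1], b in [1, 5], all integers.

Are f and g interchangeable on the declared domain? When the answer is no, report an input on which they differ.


Behavior is preserved: although arithmetic usage differs, the outputs never diverge.
Tracing a=1, b=5: f: tmp = 5; ((3 * tmp) == (a * 9)) -> false; tmp = 10; acc = 0; [i=0]; acc = 51; [i=1]; acc = 102; [i=2]; acc = 153; [i=3]; acc = 204; aux = 0; [i=-1]; aux = 0; [k=0]; aux = 25; [k=1]; aux = 50; [i=0]; aux = -9700; [k=0]; aux = -9675; [k=1]; aux = -9650; [i=1]; aux = 1872100; [k=0]; aux = 1872125; [k=1]; aux = 1872150; [i=2]; aux = -363197100; [k=0]; aux = -363197075; [k=1]; aux = -363197050; [i=3]; aux = 70460227700; [k=0]; aux = 70460227725; [k=1]; aux = 70460227750; tmp = -1; return 281840911204 | g: tmp = 5; ((3 * tmp) == (a * 9)) -> false; tmp = 10; acc = 0; [i=0]; acc = 51; [i=1]; acc = 102; [i=2]; acc = 153; [i=3]; acc = 204; aux = 0; [i=-1]; aux = 0; [k=0]; aux = 25; [k=1]; aux = 50; [i=0]; aux = -9700; [k=0]; aux = -9675; [k=1]; aux = -9650; [i=1]; aux = 1872100; [k=0]; aux = 1872125; [k=1]; aux = 1872150; [i=2]; aux = -363197100; [k=0]; aux = -363197075; [k=1]; aux = -363197050; [i=3]; aux = 70460227700; [k=0]; aux = 70460227725; [k=1]; aux = 70460227750; tmp = -1; return 281840911204 — matching result 281840911204.
Sweeping the whole domain (35 inputs) finds no disagreement.
verdict: equivalent


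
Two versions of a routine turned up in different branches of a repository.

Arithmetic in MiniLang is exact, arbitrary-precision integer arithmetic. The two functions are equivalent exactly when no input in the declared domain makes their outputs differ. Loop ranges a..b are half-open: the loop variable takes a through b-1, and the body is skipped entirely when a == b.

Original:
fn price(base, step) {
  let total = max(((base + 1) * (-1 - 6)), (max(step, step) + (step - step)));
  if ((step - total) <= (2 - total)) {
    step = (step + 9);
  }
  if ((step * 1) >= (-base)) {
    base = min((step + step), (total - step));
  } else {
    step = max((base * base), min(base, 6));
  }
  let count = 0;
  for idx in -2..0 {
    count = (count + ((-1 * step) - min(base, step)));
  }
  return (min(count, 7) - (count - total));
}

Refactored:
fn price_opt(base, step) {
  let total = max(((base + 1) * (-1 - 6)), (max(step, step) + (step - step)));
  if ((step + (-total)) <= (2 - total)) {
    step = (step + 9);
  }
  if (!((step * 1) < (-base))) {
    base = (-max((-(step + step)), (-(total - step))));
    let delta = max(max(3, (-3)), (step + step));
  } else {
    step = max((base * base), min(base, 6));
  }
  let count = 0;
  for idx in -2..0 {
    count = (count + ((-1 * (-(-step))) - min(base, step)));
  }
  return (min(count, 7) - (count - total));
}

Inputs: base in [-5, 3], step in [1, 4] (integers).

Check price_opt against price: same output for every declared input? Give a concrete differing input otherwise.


The two versions differ — the changes include local variable names differ; and arithmetic usage differs; and comparison usage differs; and constant usage differs; and boolean connective usage differs; and statement counts differ; and min/max/abs usage differs.
Tracing base=-1, step=3: price: total = 3; ((step - total) <= (2 - total)) -> false; ((step * 1) >= (-base)) -> true; base = 0; count = 0; [idx=-2]; count = -3; [idx=-1]; count = -6; return 3 | price_opt: total = 3; ((step + (-total)) <= (2 - total)) -> false; (!((step * 1) < (-base))) -> true; base = 0; delta = 6; count = 0; [idx=-2]; count = -3; [idx=-1]; count = -6; return 3 — matching result 3.
Sweeping the whole domain (36 inputs) finds no disagreement.
verdict: equivalent


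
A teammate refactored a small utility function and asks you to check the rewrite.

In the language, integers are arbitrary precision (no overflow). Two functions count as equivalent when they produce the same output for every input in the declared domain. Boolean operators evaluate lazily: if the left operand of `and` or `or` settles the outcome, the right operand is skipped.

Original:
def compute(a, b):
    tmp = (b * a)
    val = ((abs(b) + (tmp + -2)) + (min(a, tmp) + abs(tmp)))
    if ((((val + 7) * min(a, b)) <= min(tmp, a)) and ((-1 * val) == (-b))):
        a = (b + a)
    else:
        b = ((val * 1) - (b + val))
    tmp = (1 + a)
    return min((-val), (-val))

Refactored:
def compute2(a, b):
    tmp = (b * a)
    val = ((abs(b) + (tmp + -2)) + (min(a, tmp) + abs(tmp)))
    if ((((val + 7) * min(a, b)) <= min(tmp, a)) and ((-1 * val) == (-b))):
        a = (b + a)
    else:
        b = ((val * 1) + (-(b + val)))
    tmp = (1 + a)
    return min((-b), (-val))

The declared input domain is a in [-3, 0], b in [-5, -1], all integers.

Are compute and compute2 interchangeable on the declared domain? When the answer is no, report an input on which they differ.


On input a=-1, b=-1, compute returns 0 while compute2 returns -1.
verdict: not equivalent; witness: a=-1, b=-1


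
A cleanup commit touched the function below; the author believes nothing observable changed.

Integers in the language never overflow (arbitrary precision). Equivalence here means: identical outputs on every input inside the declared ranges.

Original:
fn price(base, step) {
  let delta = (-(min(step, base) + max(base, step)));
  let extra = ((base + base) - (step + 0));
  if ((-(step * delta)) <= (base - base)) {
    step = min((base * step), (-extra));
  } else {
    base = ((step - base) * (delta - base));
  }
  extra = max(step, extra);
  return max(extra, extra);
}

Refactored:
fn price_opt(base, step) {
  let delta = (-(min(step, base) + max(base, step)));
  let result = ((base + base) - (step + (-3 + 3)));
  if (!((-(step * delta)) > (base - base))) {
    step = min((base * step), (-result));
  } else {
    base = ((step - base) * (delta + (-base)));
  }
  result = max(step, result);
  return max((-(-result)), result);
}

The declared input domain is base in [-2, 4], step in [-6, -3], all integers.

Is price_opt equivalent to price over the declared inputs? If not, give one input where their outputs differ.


Comparing the listings, the differences include: comparison usage differs; also boolean connective usage differs; also constant usage differs; also arithmetic usage differs; also local variable names differ.
Spot check at base=0, step=-6 — price: delta=6, then extra=6, then ((-(step * delta)) <= (base - base)) is false, then base=-36, then extra=6, then returns 6. price_opt: delta=6, then result=6, then (!((-(step * delta)) > (base - base))) is false, then base=-36, then result=6, then returns 6. Both give 6.
Checked all 28 inputs in the declared domain: the outputs agree on every one.
verdict: equivalent


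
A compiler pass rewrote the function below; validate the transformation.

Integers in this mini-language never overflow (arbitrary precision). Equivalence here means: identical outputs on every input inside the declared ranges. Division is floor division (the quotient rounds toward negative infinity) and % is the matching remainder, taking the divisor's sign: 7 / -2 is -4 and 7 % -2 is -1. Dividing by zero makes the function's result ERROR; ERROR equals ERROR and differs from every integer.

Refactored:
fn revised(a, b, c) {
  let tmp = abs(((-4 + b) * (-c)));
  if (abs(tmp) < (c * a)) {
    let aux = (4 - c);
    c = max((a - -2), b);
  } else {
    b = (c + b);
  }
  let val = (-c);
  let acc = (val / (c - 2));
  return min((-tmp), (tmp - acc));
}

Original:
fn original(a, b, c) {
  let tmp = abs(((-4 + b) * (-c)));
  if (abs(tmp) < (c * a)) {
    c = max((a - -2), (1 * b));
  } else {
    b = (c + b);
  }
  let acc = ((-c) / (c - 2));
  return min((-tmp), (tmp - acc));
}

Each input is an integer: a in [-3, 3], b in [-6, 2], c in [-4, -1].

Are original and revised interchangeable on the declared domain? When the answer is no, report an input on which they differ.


Side by side, the visible changes include: statement counts differ; arithmetic usage differs; constant usage differs; local variable names differ.
As a probe, take a=2, b=-5, c=-1: original runs tmp := 9 | (abs(tmp) < (c * a)): false | b := -6 | acc := -1 | result -9; revised runs tmp := 9 | (abs(tmp) < (c * a)): false | b := -6 | val := 1 | acc := -1 | result -9; both end at -9.
Sweeping the whole domain (252 inputs) finds no disagreement.
verdict: equivalent


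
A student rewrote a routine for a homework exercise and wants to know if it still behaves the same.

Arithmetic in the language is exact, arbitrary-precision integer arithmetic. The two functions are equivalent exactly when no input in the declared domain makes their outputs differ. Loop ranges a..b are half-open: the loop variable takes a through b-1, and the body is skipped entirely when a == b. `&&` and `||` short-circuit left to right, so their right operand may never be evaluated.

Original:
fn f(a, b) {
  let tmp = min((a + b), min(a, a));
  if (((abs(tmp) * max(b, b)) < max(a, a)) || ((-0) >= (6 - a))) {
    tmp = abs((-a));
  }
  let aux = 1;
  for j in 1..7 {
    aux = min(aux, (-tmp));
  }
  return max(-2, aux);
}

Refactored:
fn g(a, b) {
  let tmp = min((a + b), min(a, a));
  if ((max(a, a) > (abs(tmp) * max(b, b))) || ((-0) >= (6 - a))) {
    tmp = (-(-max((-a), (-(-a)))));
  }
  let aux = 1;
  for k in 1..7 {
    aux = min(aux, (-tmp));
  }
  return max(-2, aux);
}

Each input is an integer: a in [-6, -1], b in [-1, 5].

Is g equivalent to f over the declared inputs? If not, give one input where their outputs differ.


Equivalent — the differences include local variable names differ, and comparison usage differs, and min/max/abs usage differs, yet no declared input distinguishes the two.
One worked example (a=-4, b=1) — f: tmp=-4, then (((abs(tmp) * max(b, b)) < max(a, a)) || ((-0) >= (6 - a))) is false, then aux=1, then (j=1), then aux=1, then (j=2), then aux=1, then (j=3), then aux=1, then (j=4), then aux=1, then (j=5), then aux=1, then (j=6), then aux=1, then returns 1; g: tmp=-4, then ((max(a, a) > (abs(tmp) * max(b, b))) || ((-0) >= (6 - a))) is false, then aux=1, then (k=1), then aux=1, then (k=2), then aux=1, then (k=3), then aux=1, then (k=4), then aux=1, then (k=5), then aux=1, then (k=6), then aux=1, then returns 1; agreement on 1.
Every one of the 42 inputs gives matching results.
verdict: equivalent


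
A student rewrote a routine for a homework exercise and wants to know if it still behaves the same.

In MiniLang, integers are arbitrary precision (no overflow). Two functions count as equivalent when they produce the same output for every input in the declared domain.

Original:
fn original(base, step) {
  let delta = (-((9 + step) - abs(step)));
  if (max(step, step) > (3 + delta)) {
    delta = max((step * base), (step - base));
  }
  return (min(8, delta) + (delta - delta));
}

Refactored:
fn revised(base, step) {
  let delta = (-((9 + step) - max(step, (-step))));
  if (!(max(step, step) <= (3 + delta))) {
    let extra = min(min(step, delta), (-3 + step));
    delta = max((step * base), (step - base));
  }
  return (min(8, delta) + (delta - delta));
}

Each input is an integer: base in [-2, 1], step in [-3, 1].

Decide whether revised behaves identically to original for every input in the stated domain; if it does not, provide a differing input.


Equivalent — the differences include arithmetic usage differs; also local variable names differ; also statement counts differ; also constant usage differs; also min/max/abs usage differs; also boolean connective usage differs; also comparison usage differs, yet no declared input distinguishes the two.
One worked example (base=0, step=-1) — original: delta = -7; (max(step, step) > (3 + delta)) -> true; delta = 0; return 0; revised: delta = -7; (!(max(step, step) <= (3 + delta))) -> true; extra = -7; delta = 0; return 0; agreement on 0.
Every one of the 20 inputs gives matching results.
verdict: equivalent


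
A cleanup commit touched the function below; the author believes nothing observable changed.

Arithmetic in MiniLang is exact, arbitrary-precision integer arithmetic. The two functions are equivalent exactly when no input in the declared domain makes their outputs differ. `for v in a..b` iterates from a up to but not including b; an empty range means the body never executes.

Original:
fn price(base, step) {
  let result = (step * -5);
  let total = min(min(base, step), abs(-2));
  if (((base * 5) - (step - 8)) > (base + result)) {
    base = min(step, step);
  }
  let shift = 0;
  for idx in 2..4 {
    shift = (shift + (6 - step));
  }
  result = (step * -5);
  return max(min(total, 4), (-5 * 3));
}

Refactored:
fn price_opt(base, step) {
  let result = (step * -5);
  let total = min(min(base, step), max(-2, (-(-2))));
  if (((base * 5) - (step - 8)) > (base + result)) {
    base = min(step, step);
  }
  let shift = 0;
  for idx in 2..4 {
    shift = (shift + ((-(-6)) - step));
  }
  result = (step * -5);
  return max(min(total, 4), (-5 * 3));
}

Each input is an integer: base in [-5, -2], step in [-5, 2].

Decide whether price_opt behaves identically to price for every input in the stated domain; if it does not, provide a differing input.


Behavior is preserved: although constant usage differs; also min/max/abs usage differs, the outputs never diverge.
Spot check at base=-5, step=1 — price: result := -5 | total := -5 | (((base * 5) - (step - 8)) > (base + result)): false | shift := 0 | iter idx=2: | shift := 5 | iter idx=3: | shift := 10 | result := -5 | result -5. price_opt: result := -5 | total := -5 | (((base * 5) - (step - 8)) > (base + result)): false | shift := 0 | iter idx=2: | shift := 5 | iter idx=3: | shift := 10 | result := -5 | result -5. Both give -5.
Checked all 32 inputs in the declared domain: the outputs agree on every one.
verdict: equivalent


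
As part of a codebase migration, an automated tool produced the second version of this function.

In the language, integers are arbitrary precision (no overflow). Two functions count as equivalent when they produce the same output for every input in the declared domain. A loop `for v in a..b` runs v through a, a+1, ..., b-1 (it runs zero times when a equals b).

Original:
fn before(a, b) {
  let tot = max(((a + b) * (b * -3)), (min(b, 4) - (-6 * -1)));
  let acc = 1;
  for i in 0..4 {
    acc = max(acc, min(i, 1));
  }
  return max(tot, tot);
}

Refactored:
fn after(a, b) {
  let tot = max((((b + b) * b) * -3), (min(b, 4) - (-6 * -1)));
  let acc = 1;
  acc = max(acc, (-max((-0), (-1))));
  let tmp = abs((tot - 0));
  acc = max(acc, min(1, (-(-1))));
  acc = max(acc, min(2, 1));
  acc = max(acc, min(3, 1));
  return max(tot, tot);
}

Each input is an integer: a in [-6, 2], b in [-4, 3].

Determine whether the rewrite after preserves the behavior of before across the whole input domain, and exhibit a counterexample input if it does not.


Not equivalent: a=-6, b=-1 separates them (-7 vs -6).
before: tot = -7; acc = 1; [i=0]; acc = 1; [i=1]; acc = 1; [i=2]; acc = 1; [i=3]; acc = 1; return -7
after: tot = -6; acc = 1; acc = 1; tmp = 6; acc = 1; acc = 1; acc = 1; return -6
verdict: not equivalent; witness: a=-6, b=-1


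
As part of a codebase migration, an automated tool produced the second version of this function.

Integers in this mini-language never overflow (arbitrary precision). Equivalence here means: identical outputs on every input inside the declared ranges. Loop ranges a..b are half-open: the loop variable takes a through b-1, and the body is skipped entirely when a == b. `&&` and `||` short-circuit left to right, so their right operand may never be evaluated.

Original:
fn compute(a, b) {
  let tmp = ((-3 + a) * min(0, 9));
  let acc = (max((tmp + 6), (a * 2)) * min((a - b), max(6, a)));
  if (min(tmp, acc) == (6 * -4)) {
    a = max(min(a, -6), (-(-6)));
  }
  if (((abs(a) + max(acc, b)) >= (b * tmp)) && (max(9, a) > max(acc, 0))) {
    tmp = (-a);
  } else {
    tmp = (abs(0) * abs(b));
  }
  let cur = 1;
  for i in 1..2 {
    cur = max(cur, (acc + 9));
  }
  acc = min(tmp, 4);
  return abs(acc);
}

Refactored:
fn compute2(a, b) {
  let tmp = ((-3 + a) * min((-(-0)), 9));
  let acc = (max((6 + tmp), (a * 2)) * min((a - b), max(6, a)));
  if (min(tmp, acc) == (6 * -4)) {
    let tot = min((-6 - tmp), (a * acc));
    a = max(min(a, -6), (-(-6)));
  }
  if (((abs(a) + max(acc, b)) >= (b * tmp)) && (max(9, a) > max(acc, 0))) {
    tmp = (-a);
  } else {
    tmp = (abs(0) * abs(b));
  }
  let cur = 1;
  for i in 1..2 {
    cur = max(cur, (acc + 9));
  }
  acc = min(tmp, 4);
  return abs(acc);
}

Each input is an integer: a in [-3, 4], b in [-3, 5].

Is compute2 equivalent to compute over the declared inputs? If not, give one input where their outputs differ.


Equivalent — the differences include statement counts differ; also constant usage differs; also local variable names differ; also arithmetic usage differs; also min/max/abs usage differs, yet no declared input distinguishes the two.
One worked example (a=3, b=5) — compute: tmp = 0; acc = -12; (min(tmp, acc) == (6 * -4)) -> false; (((abs(a) + max(acc, b)) >= (b * tmp)) && (max(9, a) > max(acc, 0))) -> true; tmp = -3; cur = 1; [i=1]; cur = 1; acc = -3; return 3; compute2: tmp = 0; acc = -12; (min(tmp, acc) == (6 * -4)) -> false; (((abs(a) + max(acc, b)) >= (b * tmp)) && (max(9, a) > max(acc, 0))) -> true; tmp = -3; cur = 1; [i=1]; cur = 1; acc = -3; return 3; agreement on 3.
An exhaustive pass over the 72 declared inputs shows identical outputs.
verdict: equivalent
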